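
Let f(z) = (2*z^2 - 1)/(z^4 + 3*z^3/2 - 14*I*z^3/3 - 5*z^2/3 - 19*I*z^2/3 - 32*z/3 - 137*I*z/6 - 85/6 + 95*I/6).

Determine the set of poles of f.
{-2 + 3*I, -1 - 2*I, 1/2 + 2*I/3, 1 + 3*I}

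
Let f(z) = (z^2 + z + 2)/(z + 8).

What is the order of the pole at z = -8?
Factor the denominator:
  z + 8 = (z + 8)

The numerator P(z) = z^2 + z + 2 has P(-8) = 58 ≠ 0, so no factor of (z + 8) cancels.
Near z = -8 we can therefore write f(z) = g(z)/(z + 8) with g analytic at -8 and g(-8) ≠ 0 (g is just the numerator).

Hence z = -8 is a pole of order 1.

Final answer: 1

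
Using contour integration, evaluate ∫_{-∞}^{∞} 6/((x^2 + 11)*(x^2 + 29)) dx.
Let f(z) = 6/((z^2 + 11)*(z^2 + 29)). The denominator has no real zeros and deg Q - deg P = 4 ≥ 2, so the integral of f over the upper semicircle |z| = R tends to 0 as R → ∞. Closing the contour in the upper half-plane,
  ∫_{-∞}^{∞} f(x) dx = 2πi · Σ Res(f, z_k)  over the poles with Im z_k > 0.

Zeros of the denominator: z^2 + 29 = 0 gives z = ±sqrt(29)*I; z^2 + 11 = 0 gives z = ±sqrt(11)*I.
Upper half-plane: z = sqrt(11)*I, z = sqrt(29)*I (simple).

Each pole is a simple zero of Q(z) = z^4 + 40*z^2 + 319, so Res(f, z₀) = P(z₀)/Q'(z₀) with P(z) = 6, Q'(z) = 4*z^3 + 80*z:
  Res(f, sqrt(11)*I) = (6)/(36*sqrt(11)*I) = -sqrt(11)*I/66
  Res(f, sqrt(29)*I) = (6)/(-36*sqrt(29)*I) = sqrt(29)*I/174

Sum of residues: I*(-sqrt(11)/66 + sqrt(29)/174)
∫_{-∞}^{∞} f(x) dx = 2πi · (I*(-sqrt(11)/66 + sqrt(29)/174)) = pi*(-11*sqrt(29) + 29*sqrt(11))/957

Final answer: pi*(-11*sqrt(29) + 29*sqrt(11))/957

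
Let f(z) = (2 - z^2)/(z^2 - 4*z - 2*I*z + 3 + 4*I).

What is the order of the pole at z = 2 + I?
Factor the denominator:
  z^2 - 4*z - 2*I*z + 3 + 4*I = (z - 2 - I)^2

The numerator P(z) = 2 - z^2 has P(2 + I) = -1 - 4*I ≠ 0, so no factor of (z - 2 - I) cancels.
Near z = 2 + I we can therefore write f(z) = g(z)/(z - 2 - I)^2 with g analytic at 2 + I and g(2 + I) ≠ 0 (g is just the numerator).

Hence z = 2 + I is a pole of order 2.

Final answer: 2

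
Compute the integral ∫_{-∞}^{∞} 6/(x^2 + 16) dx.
3*pi/2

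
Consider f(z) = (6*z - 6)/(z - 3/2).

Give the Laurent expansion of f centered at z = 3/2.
Put w = z - (3/2), i.e. z = w + 3/2. The denominator is w, so it suffices to rewrite the numerator in powers of w.

P(z) = 6*z - 6
P(w + 3/2) = 3 + 6*w

Dividing each term by w:
  f = 3/w + 6

Substituting back w = z - 3/2:
  f(z) = 3/(z - 3/2) + 6

The series is finite because the numerator is a polynomial; the negative powers form the principal part, and the coefficient of 1/(z - 3/2) gives Res(f, 3/2) = 3.

Final answer: 3/(z - 3/2) + 6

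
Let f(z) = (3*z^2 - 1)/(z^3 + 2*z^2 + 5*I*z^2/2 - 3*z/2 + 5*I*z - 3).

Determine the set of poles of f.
The singularities of f are the zeros of the denominator. Factoring,
  z^3 + 2*z^2 + 5*I*z^2/2 - 3*z/2 + 5*I*z - 3 = (z + 3*I/2)*(z + 2)*(z + I)
so the candidates are z = -3*I/2, z = -2, z = -I.

Check the numerator P(z) = 3*z^2 - 1 at each one:
  P(-3*I/2) = -31/4 ≠ 0, so z = -3*I/2 is a (simple) pole.
  P(-2) = 11 ≠ 0, so z = -2 is a (simple) pole.
  P(-I) = -4 ≠ 0, so z = -I is a (simple) pole.

Poles of f: {-2, -3*I/2, -I}

Final answer: {-2, -3*I/2, -I}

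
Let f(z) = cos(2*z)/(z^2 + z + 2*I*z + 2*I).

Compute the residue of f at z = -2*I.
Write f(z) = P(z)/Q(z) with P(z) = cos(2*z) and Q(z) = z^2 + z + 2*I*z + 2*I.
The denominator factors as Q(z) = (z + 1)*(z + 2*I), so z = -2*I is a simple zero of Q and P is analytic there; z = -2*I is therefore a simple pole and
  Res(f, z₀) = P(z₀)/Q'(z₀).

Q'(z) = 2*z + 1 + 2*I, so Q'(-2*I) = 1 - 2*I.
P(-2*I) = cosh(4).

Res(f, -2*I) = (cosh(4))/(1 - 2*I) = (1/5 + 2*I/5)*cosh(4)

Final answer: (1/5 + 2*I/5)*cosh(4)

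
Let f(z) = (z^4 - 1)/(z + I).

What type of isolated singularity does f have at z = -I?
The numerator vanishes at z = -I ((-I)^4 = 1), so it is divisible by z + I:
  z^4 - 1 = (z + I)*(z^3 - I*z^2 - z + I)
Hence for z ≠ -I, f(z) = z^3 - I*z^2 - z + I, a polynomial, and lim_{z→-I} f(z) = 4*I is finite.
So the singularity is removable.

Final answer: removable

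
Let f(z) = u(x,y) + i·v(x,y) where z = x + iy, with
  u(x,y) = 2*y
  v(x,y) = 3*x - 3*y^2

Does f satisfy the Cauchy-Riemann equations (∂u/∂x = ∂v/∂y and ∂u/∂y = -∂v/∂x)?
∂u/∂x = 0
∂v/∂y = -6*y
∂u/∂y = 2
∂v/∂x = 3
∂u/∂x ≠ ∂v/∂y and ∂u/∂y ≠ -∂v/∂x; the Cauchy-Riemann equations are not satisfied, so f is not analytic.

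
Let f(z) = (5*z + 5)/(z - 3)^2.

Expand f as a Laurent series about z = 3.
Put w = z - (3), i.e. z = w + 3. The denominator is w^2, so it suffices to rewrite the numerator in powers of w.

P(z) = 5*z + 5
P(w + 3) = 20 + 5*w

Dividing each term by w^2:
  f = 20/w^2 + 5/w

Substituting back w = z - 3:
  f(z) = 20/(z - 3)^2 + 5/(z - 3)

The series is finite because the numerator is a polynomial; the negative powers form the principal part, and the coefficient of 1/(z - 3) gives Res(f, 3) = 5.

Final answer: 20/(z - 3)^2 + 5/(z - 3)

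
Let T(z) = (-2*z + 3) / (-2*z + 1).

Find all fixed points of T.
T(z) = z means -2*z + 3 = z*(-2*z + 1), i.e.
  -2*z^2 + 3*z - 3 = 0.
Discriminant: (3)^2 - 4*(-2)*(-3) = -15, so the roots are complex conjugates.
  z = (-3 ± I*sqrt(15))/(2*(-2))
Fixed points: {3/4 - sqrt(15)*I/4, 3/4 + sqrt(15)*I/4}

Final answer: {3/4 - sqrt(15)*I/4, 3/4 + sqrt(15)*I/4}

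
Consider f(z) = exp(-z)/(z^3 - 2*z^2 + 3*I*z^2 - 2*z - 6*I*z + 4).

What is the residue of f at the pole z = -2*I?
(-1/4 - I/4)*exp(2*I)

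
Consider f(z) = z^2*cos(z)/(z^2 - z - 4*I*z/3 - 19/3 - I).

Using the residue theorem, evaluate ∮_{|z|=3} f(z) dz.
pi*(-500/687 - 334*I/229)*cos(2 - I/3)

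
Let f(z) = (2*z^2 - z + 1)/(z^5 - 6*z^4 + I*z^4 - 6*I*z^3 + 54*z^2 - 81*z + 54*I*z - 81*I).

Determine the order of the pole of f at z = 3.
Factor the denominator:
  z^5 - 6*z^4 + I*z^4 - 6*I*z^3 + 54*z^2 - 81*z + 54*I*z - 81*I = (z - 3)^3*(z + I)*(z + 3)

The numerator P(z) = 2*z^2 - z + 1 has P(3) = 16 ≠ 0, so no factor of (z - 3) cancels.
Near z = 3 we can therefore write f(z) = g(z)/(z - 3)^3 with g analytic at 3 and g(3) ≠ 0 (g is the numerator divided by the remaining denominator factors).

Hence z = 3 is a pole of order 3.

Final answer: 3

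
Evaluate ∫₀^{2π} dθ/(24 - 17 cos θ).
Call the integral J. The integrand is 2π-periodic and we integrate over a full period, so shifting θ does not change the value (θ → θ + π flips the sign of the trig term). Hence
  J = ∫₀^{2π} dθ/(24 + 17 cos θ).
Put z = e^{iθ}: then cos θ = (z + 1/z)/2, dθ = dz/(iz), and z runs once counterclockwise around |z| = 1:
  J = ∮_{|z|=1} 1/(24 + 17*(z + 1/z)/2) · dz/(iz) = (2/i) ∮_{|z|=1} dz/(17*z^2 + 48*z + 17).
The roots of 17*z^2 + 48*z + 17 are z = (-24 ± sqrt(24^2 - 17^2))/17, with sqrt(287) = sqrt(287); their product is 1, so only z₊ = -24/17 + sqrt(287)/17 lies inside the unit circle (z₋ = -24/17 - sqrt(287)/17 lies outside).
z₊ is a simple zero of q(z) = 17*z^2 + 48*z + 17, so Res(1/q, z₊) = 1/q'(z₊) with q'(z) = 34*z + 48; and q'(z₊) = 17*(z₊ - z₋) = 2*sqrt(287).
Therefore J = (2/i) · 2πi · 1/(2*sqrt(287)) = 2*pi/(sqrt(287)) = 2*sqrt(287)*pi/287

Final answer: 2*sqrt(287)*pi/287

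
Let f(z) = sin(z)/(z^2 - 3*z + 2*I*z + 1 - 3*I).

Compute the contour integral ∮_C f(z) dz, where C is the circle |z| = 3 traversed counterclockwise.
By the residue theorem, ∮_C f(z) dz = 2πi · (sum of the residues of f at the poles inside |z| = 3).

The denominator factors as (z - 1 + I)*(z - 2 + I), so the singularities of f are simple poles at z = 1 - I, z = 2 - I.
  |1 - I|² = 2 < 9 = 3², so this pole is inside the contour.
  |2 - I|² = 5 < 9 = 3², so this pole is inside the contour.

With P(z) = sin(z) and Q(z) = z^2 - 3*z + 2*I*z + 1 - 3*I, each pole is simple, so Res(f, z₀) = P(z₀)/Q'(z₀) with Q'(z) = 2*z - 3 + 2*I.
  Res(f, 1 - I) = P(1 - I)/Q'(1 - I) = (sin(1 - I))/(-1) = -sin(1 - I)
  Res(f, 2 - I) = P(2 - I)/Q'(2 - I) = (sin(2 - I))/(1) = sin(2 - I)

Sum of residues inside C: sin(2 - I) - sin(1 - I)
∮_C f(z) dz = 2πi · (sin(2 - I) - sin(1 - I)) = -2*I*pi*sin(1 - I) + 2*I*pi*sin(2 - I)

Final answer: -2*I*pi*sin(1 - I) + 2*I*pi*sin(2 - I)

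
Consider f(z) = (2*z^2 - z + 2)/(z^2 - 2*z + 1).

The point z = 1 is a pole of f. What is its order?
Factor the denominator:
  z^2 - 2*z + 1 = (z - 1)^2

The numerator P(z) = 2*z^2 - z + 2 has P(1) = 3 ≠ 0, so no factor of (z - 1) cancels.
Near z = 1 we can therefore write f(z) = g(z)/(z - 1)^2 with g analytic at 1 and g(1) ≠ 0 (g is just the numerator).

Hence z = 1 is a pole of order 2.

Final answer: 2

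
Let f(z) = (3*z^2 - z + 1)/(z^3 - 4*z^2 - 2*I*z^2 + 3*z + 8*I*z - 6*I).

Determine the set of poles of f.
{2*I, 1, 3}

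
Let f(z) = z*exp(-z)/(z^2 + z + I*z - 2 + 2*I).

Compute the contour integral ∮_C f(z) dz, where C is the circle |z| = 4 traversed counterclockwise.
By the residue theorem, ∮_C f(z) dz = 2πi · (sum of the residues of f at the poles inside |z| = 4).

The denominator factors as (z - 1 + I)*(z + 2), so the singularities of f are simple poles at z = 1 - I, z = -2.
  |1 - I|² = 2 < 16 = 4², so this pole is inside the contour.
  |-2|² = 4 < 16 = 4², so this pole is inside the contour.

With P(z) = z*exp(-z) and Q(z) = z^2 + z + I*z - 2 + 2*I, each pole is simple, so Res(f, z₀) = P(z₀)/Q'(z₀) with Q'(z) = 2*z + 1 + I.
  Res(f, 1 - I) = P(1 - I)/Q'(1 - I) = ((1 - I)*exp(-1 + I))/(3 - I) = (2/5 - I/5)*exp(-1 + I)
  Res(f, -2) = P(-2)/Q'(-2) = (-2*exp(2))/(-3 + I) = (3/5 + I/5)*exp(2)

Sum of residues inside C: (2/5 - I/5)*exp(-1 + I) + (3/5 + I/5)*exp(2)
∮_C f(z) dz = 2πi · ((2/5 - I/5)*exp(-1 + I) + (3/5 + I/5)*exp(2)) = pi*(2/5 + 4*I/5)*exp(-1 + I) + pi*(-2/5 + 6*I/5)*exp(2)

Final answer: pi*(2/5 + 4*I/5)*exp(-1 + I) + pi*(-2/5 + 6*I/5)*exp(2)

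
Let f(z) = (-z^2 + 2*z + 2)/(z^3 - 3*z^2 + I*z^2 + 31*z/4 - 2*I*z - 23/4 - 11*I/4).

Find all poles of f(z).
{1/2 + I, 1 - 3*I, 3/2 + I}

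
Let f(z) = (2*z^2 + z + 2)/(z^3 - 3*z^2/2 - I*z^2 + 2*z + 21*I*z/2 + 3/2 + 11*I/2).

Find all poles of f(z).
The singularities of f are the zeros of the denominator. Factoring,
  z^3 - 3*z^2/2 - I*z^2 + 2*z + 21*I*z/2 + 3/2 + 11*I/2 = (z + 1/2)*(z + 1 - 3*I)*(z - 3 + 2*I)
so the candidates are z = -1/2, z = -1 + 3*I, z = 3 - 2*I.

Check the numerator P(z) = 2*z^2 + z + 2 at each one:
  P(-1/2) = 2 ≠ 0, so z = -1/2 is a (simple) pole.
  P(-1 + 3*I) = -15 - 9*I ≠ 0, so z = -1 + 3*I is a (simple) pole.
  P(3 - 2*I) = 15 - 26*I ≠ 0, so z = 3 - 2*I is a (simple) pole.

Poles of f: {-1 + 3*I, -1/2, 3 - 2*I}

Final answer: {-1 + 3*I, -1/2, 3 - 2*I}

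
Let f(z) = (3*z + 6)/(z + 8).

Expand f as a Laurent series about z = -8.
Put w = z - (-8), i.e. z = w - 8. The denominator is w, so it suffices to rewrite the numerator in powers of w.

P(z) = 3*z + 6
P(w - 8) = -18 + 3*w

Dividing each term by w:
  f = -18/w + 3

Substituting back w = z + 8:
  f(z) = -18/(z + 8) + 3

The series is finite because the numerator is a polynomial; the negative powers form the principal part, and the coefficient of 1/(z + 8) gives Res(f, -8) = -18.

Final answer: -18/(z + 8) + 3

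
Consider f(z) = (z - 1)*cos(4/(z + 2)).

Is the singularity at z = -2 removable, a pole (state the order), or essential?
Let u = z + 2. Then
  cos(4/u) = Σ_{k≥0} (-1)^k (4)^(2k)/((2k)!·u^(2k)) = 1 - 8/u^2 + 32/(3*u^4) + ...
which has infinitely many negative powers of u, so cos(4/(z + 2)) has an essential singularity at z = -2.
The extra factor z - 1 is a nonzero polynomial; if the product had at most a pole at z = -2, dividing by that polynomial would leave cos(4/(z + 2)) with at most a pole too — contradiction. (Equivalently, the product's Laurent series still has infinitely many negative powers.)
So the singularity is essential.

Final answer: essential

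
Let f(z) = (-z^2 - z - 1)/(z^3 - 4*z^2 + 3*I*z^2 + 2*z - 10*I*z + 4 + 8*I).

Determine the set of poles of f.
{-2*I, 2 - I, 2}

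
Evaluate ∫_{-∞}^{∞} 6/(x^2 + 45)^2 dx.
sqrt(5)*pi/225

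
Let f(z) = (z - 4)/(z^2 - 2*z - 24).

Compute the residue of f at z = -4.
Write f(z) = P(z)/Q(z) with P(z) = z - 4 and Q(z) = z^2 - 2*z - 24.
The denominator factors as Q(z) = (z - 6)*(z + 4), so z = -4 is a simple zero of Q and P is analytic there; z = -4 is therefore a simple pole and
  Res(f, z₀) = P(z₀)/Q'(z₀).

Q'(z) = 2*z - 2, so Q'(-4) = -10.
P(-4) = -8.

Res(f, -4) = (-8)/(-10) = 4/5

Final answer: 4/5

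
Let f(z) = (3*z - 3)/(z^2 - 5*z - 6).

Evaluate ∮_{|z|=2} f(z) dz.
By the residue theorem, ∮_C f(z) dz = 2πi · (sum of the residues of f at the poles inside |z| = 2).

The denominator factors as (z - 6)*(z + 1), so the singularities of f are simple poles at z = 6, z = -1.
  |6|² = 36 > 4 = 2², so this pole is outside the contour.
  |-1|² = 1 < 4 = 2², so this pole is inside the contour.

With P(z) = 3*z - 3 and Q(z) = z^2 - 5*z - 6, each pole is simple, so Res(f, z₀) = P(z₀)/Q'(z₀) with Q'(z) = 2*z - 5.
  Res(f, -1) = P(-1)/Q'(-1) = (-6)/(-7) = 6/7

∮_C f(z) dz = 2πi · (6/7) = 12*I*pi/7

Final answer: 12*I*pi/7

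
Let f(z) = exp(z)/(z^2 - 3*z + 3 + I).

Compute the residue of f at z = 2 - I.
Write f(z) = P(z)/Q(z) with P(z) = exp(z) and Q(z) = z^2 - 3*z + 3 + I.
The denominator factors as Q(z) = (z - 1 - I)*(z - 2 + I), so z = 2 - I is a simple zero of Q and P is analytic there; z = 2 - I is therefore a simple pole and
  Res(f, z₀) = P(z₀)/Q'(z₀).

Q'(z) = 2*z - 3, so Q'(2 - I) = 1 - 2*I.
P(2 - I) = exp(2 - I).

Res(f, 2 - I) = (exp(2 - I))/(1 - 2*I) = (1/5 + 2*I/5)*exp(2 - I)

Final answer: (1/5 + 2*I/5)*exp(2 - I)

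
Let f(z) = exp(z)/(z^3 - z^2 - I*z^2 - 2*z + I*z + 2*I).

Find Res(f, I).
Write f(z) = P(z)/Q(z) with P(z) = exp(z) and Q(z) = z^3 - z^2 - I*z^2 - 2*z + I*z + 2*I.
The denominator factors as Q(z) = (z - I)*(z + 1)*(z - 2), so z = I is a simple zero of Q and P is analytic there; z = I is therefore a simple pole and
  Res(f, z₀) = P(z₀)/Q'(z₀).

Q'(z) = 3*z^2 - 2*z - 2*I*z - 2 + I, so Q'(I) = -3 - I.
P(I) = exp(I).

Res(f, I) = (exp(I))/(-3 - I) = (-3/10 + I/10)*exp(I)

Final answer: (-3/10 + I/10)*exp(I)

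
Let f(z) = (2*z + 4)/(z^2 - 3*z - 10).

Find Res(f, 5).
Write f(z) = P(z)/Q(z) with P(z) = 2*z + 4 and Q(z) = z^2 - 3*z - 10.
The denominator factors as Q(z) = (z + 2)*(z - 5), so z = 5 is a simple zero of Q and P is analytic there; z = 5 is therefore a simple pole and
  Res(f, z₀) = P(z₀)/Q'(z₀).

Q'(z) = 2*z - 3, so Q'(5) = 7.
P(5) = 14.

Res(f, 5) = (14)/(7) = 2

Final answer: 2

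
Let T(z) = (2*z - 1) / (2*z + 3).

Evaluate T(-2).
Substitute z = -2:
  numerator:   2*(-2) - 1 = -5
  denominator: 2*(-2) + 3 = -1
T(-2) = (-5)/(-1) = 5

Final answer: 5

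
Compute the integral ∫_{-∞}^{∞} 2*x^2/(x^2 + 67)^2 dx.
Let f(z) = 2*z^2/(z^2 + 67)^2. The denominator has no real zeros and deg Q - deg P = 2 ≥ 2, so the integral of f over the upper semicircle |z| = R tends to 0 as R → ∞. Closing the contour in the upper half-plane,
  ∫_{-∞}^{∞} f(x) dx = 2πi · Σ Res(f, z_k)  over the poles with Im z_k > 0.

Zeros of the denominator: z^2 + 67 = 0 gives z = ±sqrt(67)*I.
Upper half-plane: z = sqrt(67)*I (a pole of order 2).

Write f(z) = g(z)/(z - sqrt(67)*I)^2 with g(z) = 2*z^2/(z + sqrt(67)*I)^2. For a double pole, Res(f, z₀) = g'(z₀):
  g'(z) = 4*sqrt(67)*I*z/(z + sqrt(67)*I)^3
  Res(f, sqrt(67)*I) = g'(sqrt(67)*I) = -sqrt(67)*I/134

∫_{-∞}^{∞} f(x) dx = 2πi · (-sqrt(67)*I/134) = sqrt(67)*pi/67

Final answer: sqrt(67)*pi/67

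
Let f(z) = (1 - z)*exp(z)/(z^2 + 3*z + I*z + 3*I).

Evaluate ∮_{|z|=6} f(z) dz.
By the residue theorem, ∮_C f(z) dz = 2πi · (sum of the residues of f at the poles inside |z| = 6).

The denominator factors as (z + I)*(z + 3), so the singularities of f are simple poles at z = -I, z = -3.
  |-I|² = 1 < 36 = 6², so this pole is inside the contour.
  |-3|² = 9 < 36 = 6², so this pole is inside the contour.

With P(z) = (1 - z)*exp(z) and Q(z) = z^2 + 3*z + I*z + 3*I, each pole is simple, so Res(f, z₀) = P(z₀)/Q'(z₀) with Q'(z) = 2*z + 3 + I.
  Res(f, -I) = P(-I)/Q'(-I) = ((1 + I)*exp(-I))/(3 - I) = (1/5 + 2*I/5)*exp(-I)
  Res(f, -3) = P(-3)/Q'(-3) = (4*exp(-3))/(-3 + I) = (-6/5 - 2*I/5)*exp(-3)

Sum of residues inside C: (-6/5 - 2*I/5)*exp(-3) + (1/5 + 2*I/5)*exp(-I)
∮_C f(z) dz = 2πi · ((-6/5 - 2*I/5)*exp(-3) + (1/5 + 2*I/5)*exp(-I)) = pi*(4/5 - 12*I/5)*exp(-3) + pi*(-4/5 + 2*I/5)*exp(-I)

Final answer: pi*(4/5 - 12*I/5)*exp(-3) + pi*(-4/5 + 2*I/5)*exp(-I)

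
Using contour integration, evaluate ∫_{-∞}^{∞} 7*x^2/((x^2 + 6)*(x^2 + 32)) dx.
Let f(z) = 7*z^2/((z^2 + 6)*(z^2 + 32)). The denominator has no real zeros and deg Q - deg P = 2 ≥ 2, so the integral of f over the upper semicircle |z| = R tends to 0 as R → ∞. Closing the contour in the upper half-plane,
  ∫_{-∞}^{∞} f(x) dx = 2πi · Σ Res(f, z_k)  over the poles with Im z_k > 0.

Zeros of the denominator: z^2 + 6 = 0 gives z = ±sqrt(6)*I; z^2 + 32 = 0 gives z = ±4*sqrt(2)*I.
Upper half-plane: z = 4*sqrt(2)*I, z = sqrt(6)*I (simple).

Each pole is a simple zero of Q(z) = z^4 + 38*z^2 + 192, so Res(f, z₀) = P(z₀)/Q'(z₀) with P(z) = 7*z^2, Q'(z) = 4*z^3 + 76*z:
  Res(f, 4*sqrt(2)*I) = (-224)/(-208*sqrt(2)*I) = -7*sqrt(2)*I/13
  Res(f, sqrt(6)*I) = (-42)/(52*sqrt(6)*I) = 7*sqrt(6)*I/52

Sum of residues: 7*I*(-4*sqrt(2) + sqrt(6))/52
∫_{-∞}^{∞} f(x) dx = 2πi · (7*I*(-4*sqrt(2) + sqrt(6))/52) = 7*pi*(-sqrt(6) + 4*sqrt(2))/26

Final answer: 7*pi*(-sqrt(6) + 4*sqrt(2))/26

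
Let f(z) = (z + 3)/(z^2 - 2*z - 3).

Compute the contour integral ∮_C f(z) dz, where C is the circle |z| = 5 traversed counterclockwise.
By the residue theorem, ∮_C f(z) dz = 2πi · (sum of the residues of f at the poles inside |z| = 5).

The denominator factors as (z - 3)*(z + 1), so the singularities of f are simple poles at z = 3, z = -1.
  |3|² = 9 < 25 = 5², so this pole is inside the contour.
  |-1|² = 1 < 25 = 5², so this pole is inside the contour.

With P(z) = z + 3 and Q(z) = z^2 - 2*z - 3, each pole is simple, so Res(f, z₀) = P(z₀)/Q'(z₀) with Q'(z) = 2*z - 2.
  Res(f, 3) = P(3)/Q'(3) = (6)/(4) = 3/2
  Res(f, -1) = P(-1)/Q'(-1) = (2)/(-4) = -1/2

Sum of residues inside C: 1
∮_C f(z) dz = 2πi · (1) = 2*I*pi

Final answer: 2*I*pi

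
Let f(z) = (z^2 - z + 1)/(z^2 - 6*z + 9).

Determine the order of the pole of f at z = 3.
Factor the denominator:
  z^2 - 6*z + 9 = (z - 3)^2

The numerator P(z) = z^2 - z + 1 has P(3) = 7 ≠ 0, so no factor of (z - 3) cancels.
Near z = 3 we can therefore write f(z) = g(z)/(z - 3)^2 with g analytic at 3 and g(3) ≠ 0 (g is just the numerator).

Hence z = 3 is a pole of order 2.

Final answer: 2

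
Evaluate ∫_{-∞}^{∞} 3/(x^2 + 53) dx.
Let f(z) = 3/(z^2 + 53). The denominator has no real zeros and deg Q - deg P = 2 ≥ 2, so the integral of f over the upper semicircle |z| = R tends to 0 as R → ∞. Closing the contour in the upper half-plane,
  ∫_{-∞}^{∞} f(x) dx = 2πi · Σ Res(f, z_k)  over the poles with Im z_k > 0.

Zeros of the denominator: z^2 + 53 = 0 gives z = ±sqrt(53)*I.
Upper half-plane: z = sqrt(53)*I (simple).

Each pole is a simple zero of Q(z) = z^2 + 53, so Res(f, z₀) = P(z₀)/Q'(z₀) with P(z) = 3, Q'(z) = 2*z:
  Res(f, sqrt(53)*I) = (3)/(2*sqrt(53)*I) = -3*sqrt(53)*I/106

∫_{-∞}^{∞} f(x) dx = 2πi · (-3*sqrt(53)*I/106) = 3*sqrt(53)*pi/53

Final answer: 3*sqrt(53)*pi/53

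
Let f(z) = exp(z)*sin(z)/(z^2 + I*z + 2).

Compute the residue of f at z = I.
exp(I)*sinh(1)/3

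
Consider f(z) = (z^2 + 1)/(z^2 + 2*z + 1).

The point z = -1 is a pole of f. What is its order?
2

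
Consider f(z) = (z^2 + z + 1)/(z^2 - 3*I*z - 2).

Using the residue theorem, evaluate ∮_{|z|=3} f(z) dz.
pi*(-6 + 2*I)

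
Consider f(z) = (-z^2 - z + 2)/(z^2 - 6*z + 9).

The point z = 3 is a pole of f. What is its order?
2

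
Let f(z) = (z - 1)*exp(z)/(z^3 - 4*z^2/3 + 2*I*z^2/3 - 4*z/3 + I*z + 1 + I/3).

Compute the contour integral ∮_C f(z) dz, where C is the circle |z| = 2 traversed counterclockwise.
By the residue theorem, ∮_C f(z) dz = 2πi · (sum of the residues of f at the poles inside |z| = 2).

The denominator factors as (z - 1/3 - I/3)*(z - 2 + I)*(z + 1), so the singularities of f are simple poles at z = 1/3 + I/3, z = 2 - I, z = -1.
  |1/3 + I/3|² = 2/9 < 4 = 2², so this pole is inside the contour.
  |2 - I|² = 5 > 4 = 2², so this pole is outside the contour.
  |-1|² = 1 < 4 = 2², so this pole is inside the contour.

With P(z) = (z - 1)*exp(z) and Q(z) = z^3 - 4*z^2/3 + 2*I*z^2/3 - 4*z/3 + I*z + 1 + I/3, each pole is simple, so Res(f, z₀) = P(z₀)/Q'(z₀) with Q'(z) = 3*z^2 - 8*z/3 + 4*I*z/3 - 4/3 + I.
  Res(f, 1/3 + I/3) = P(1/3 + I/3)/Q'(1/3 + I/3) = ((-2/3 + I/3)*exp(1/3 + I/3))/(-8/3 + 11*I/9) = (177/697 - 6*I/697)*exp(1/3 + I/3)
  Res(f, -1) = P(-1)/Q'(-1) = (-2*exp(-1))/(13/3 - I/3) = (-39/85 - 3*I/85)*exp(-1)

Sum of residues inside C: (-39/85 - 3*I/85)*exp(-1) + (177/697 - 6*I/697)*exp(1/3 + I/3)
∮_C f(z) dz = 2πi · ((-39/85 - 3*I/85)*exp(-1) + (177/697 - 6*I/697)*exp(1/3 + I/3)) = pi*(6/85 - 78*I/85)*exp(-1) + pi*(12/697 + 354*I/697)*exp(1/3 + I/3)

Final answer: pi*(6/85 - 78*I/85)*exp(-1) + pi*(12/697 + 354*I/697)*exp(1/3 + I/3)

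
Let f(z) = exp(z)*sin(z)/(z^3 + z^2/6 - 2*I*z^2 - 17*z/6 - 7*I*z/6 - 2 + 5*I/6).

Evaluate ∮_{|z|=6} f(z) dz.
pi*(-102/145 + 6*I/145)*exp(-1)*sin(1) + pi*(54/65 + 18*I/65)*exp(-2/3 + I)*sin(2/3 - I) + pi*(48/377 + 120*I/377)*exp(3/2 + I)*sin(3/2 + I)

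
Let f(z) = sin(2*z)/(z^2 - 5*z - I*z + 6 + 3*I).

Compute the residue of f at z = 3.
(1/2 + I/2)*sin(6)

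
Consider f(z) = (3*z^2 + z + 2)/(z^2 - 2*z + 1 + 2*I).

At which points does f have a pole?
{I, 2 - I}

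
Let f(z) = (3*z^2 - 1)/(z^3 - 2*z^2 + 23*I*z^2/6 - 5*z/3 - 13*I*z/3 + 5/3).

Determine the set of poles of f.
{-I/2, 1 - 3*I, 1 - I/3}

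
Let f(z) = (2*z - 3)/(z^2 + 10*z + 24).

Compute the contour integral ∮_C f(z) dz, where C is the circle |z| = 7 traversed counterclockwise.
4*I*pi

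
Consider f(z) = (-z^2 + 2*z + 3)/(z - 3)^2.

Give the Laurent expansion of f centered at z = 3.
Put w = z - (3), i.e. z = w + 3. The denominator is w^2, so it suffices to rewrite the numerator in powers of w.

P(z) = -z^2 + 2*z + 3
P(w + 3) = -4*w - w^2

Dividing each term by w^2:
  f = -4/w - 1

Substituting back w = z - 3:
  f(z) = -4/(z - 3) - 1

The series is finite because the numerator is a polynomial; the negative powers form the principal part, and the coefficient of 1/(z - 3) gives Res(f, 3) = -4.

Final answer: -4/(z - 3) - 1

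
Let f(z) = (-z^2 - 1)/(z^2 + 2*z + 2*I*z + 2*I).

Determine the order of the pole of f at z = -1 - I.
2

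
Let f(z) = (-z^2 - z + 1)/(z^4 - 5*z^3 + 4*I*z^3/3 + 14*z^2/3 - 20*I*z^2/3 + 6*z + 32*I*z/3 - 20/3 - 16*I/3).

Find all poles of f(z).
The singularities of f are the zeros of the denominator. Factoring,
  z^4 - 5*z^3 + 4*I*z^3/3 + 14*z^2/3 - 20*I*z^2/3 + 6*z + 32*I*z/3 - 20/3 - 16*I/3 = (z - 3 + I/3)*(z - 2)*(z - 1)*(z + 1 + I)
so the candidates are z = 3 - I/3, z = 2, z = 1, z = -1 - I.

Check the numerator P(z) = -z^2 - z + 1 at each one:
  P(3 - I/3) = -98/9 + 7*I/3 ≠ 0, so z = 3 - I/3 is a (simple) pole.
  P(2) = -5 ≠ 0, so z = 2 is a (simple) pole.
  P(1) = -1 ≠ 0, so z = 1 is a (simple) pole.
  P(-1 - I) = 2 - I ≠ 0, so z = -1 - I is a (simple) pole.

Poles of f: {-1 - I, 1, 2, 3 - I/3}

Final answer: {-1 - I, 1, 2, 3 - I/3}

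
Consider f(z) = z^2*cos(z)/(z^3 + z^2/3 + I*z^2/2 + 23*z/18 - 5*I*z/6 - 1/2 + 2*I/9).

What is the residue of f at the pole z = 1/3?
(11/195 + I/65)*cos(1/3)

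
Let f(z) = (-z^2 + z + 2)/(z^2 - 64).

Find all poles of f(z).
The singularities of f are the zeros of the denominator. Factoring,
  z^2 - 64 = (z - 8)*(z + 8)
so the candidates are z = 8, z = -8.

Check the numerator P(z) = -z^2 + z + 2 at each one:
  P(8) = -54 ≠ 0, so z = 8 is a (simple) pole.
  P(-8) = -70 ≠ 0, so z = -8 is a (simple) pole.

Poles of f: {-8, 8}

Final answer: {-8, 8}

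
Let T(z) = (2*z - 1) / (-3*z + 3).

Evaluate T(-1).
Substitute z = -1:
  numerator:   2*(-1) - 1 = -3
  denominator: -3*(-1) + 3 = 6
T(-1) = (-3)/(6) = -1/2

Final answer: -1/2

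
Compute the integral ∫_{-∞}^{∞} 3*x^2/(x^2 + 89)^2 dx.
Let f(z) = 3*z^2/(z^2 + 89)^2. The denominator has no real zeros and deg Q - deg P = 2 ≥ 2, so the integral of f over the upper semicircle |z| = R tends to 0 as R → ∞. Closing the contour in the upper half-plane,
  ∫_{-∞}^{∞} f(x) dx = 2πi · Σ Res(f, z_k)  over the poles with Im z_k > 0.

Zeros of the denominator: z^2 + 89 = 0 gives z = ±sqrt(89)*I.
Upper half-plane: z = sqrt(89)*I (a pole of order 2).

Write f(z) = g(z)/(z - sqrt(89)*I)^2 with g(z) = 3*z^2/(z + sqrt(89)*I)^2. For a double pole, Res(f, z₀) = g'(z₀):
  g'(z) = 6*sqrt(89)*I*z/(z + sqrt(89)*I)^3
  Res(f, sqrt(89)*I) = g'(sqrt(89)*I) = -3*sqrt(89)*I/356

∫_{-∞}^{∞} f(x) dx = 2πi · (-3*sqrt(89)*I/356) = 3*sqrt(89)*pi/178

Final answer: 3*sqrt(89)*pi/178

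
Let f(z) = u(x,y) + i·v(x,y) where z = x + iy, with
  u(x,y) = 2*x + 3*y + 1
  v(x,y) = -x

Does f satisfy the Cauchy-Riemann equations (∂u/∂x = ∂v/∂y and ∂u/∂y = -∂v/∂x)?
∂u/∂x = 2
∂v/∂y = 0
∂u/∂y = 3
∂v/∂x = -1
∂u/∂x ≠ ∂v/∂y and ∂u/∂y ≠ -∂v/∂x; the Cauchy-Riemann equations are not satisfied, so f is not analytic.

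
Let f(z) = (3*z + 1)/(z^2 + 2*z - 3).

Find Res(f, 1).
Write f(z) = P(z)/Q(z) with P(z) = 3*z + 1 and Q(z) = z^2 + 2*z - 3.
The denominator factors as Q(z) = (z + 3)*(z - 1), so z = 1 is a simple zero of Q and P is analytic there; z = 1 is therefore a simple pole and
  Res(f, z₀) = P(z₀)/Q'(z₀).

Q'(z) = 2*z + 2, so Q'(1) = 4.
P(1) = 4.

Res(f, 1) = (4)/(4) = 1

Final answer: 1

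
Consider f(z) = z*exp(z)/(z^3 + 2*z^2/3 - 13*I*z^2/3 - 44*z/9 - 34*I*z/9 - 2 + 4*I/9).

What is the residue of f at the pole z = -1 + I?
Write f(z) = P(z)/Q(z) with P(z) = z*exp(z) and Q(z) = z^3 + 2*z^2/3 - 13*I*z^2/3 - 44*z/9 - 34*I*z/9 - 2 + 4*I/9.
The denominator factors as Q(z) = (z + 1/3 - I/3)*(z - 2/3 - 3*I)*(z + 1 - I), so z = -1 + I is a simple zero of Q and P is analytic there; z = -1 + I is therefore a simple pole and
  Res(f, z₀) = P(z₀)/Q'(z₀).

Q'(z) = 3*z^2 + 4*z/3 - 26*I*z/3 - 44/9 - 34*I/9, so Q'(-1 + I) = 22/9 + 2*I/9.
P(-1 + I) = (-1 + I)*exp(-1 + I).

Res(f, -1 + I) = ((-1 + I)*exp(-1 + I))/(22/9 + 2*I/9) = (-45/122 + 27*I/61)*exp(-1 + I)

Final answer: (-45/122 + 27*I/61)*exp(-1 + I)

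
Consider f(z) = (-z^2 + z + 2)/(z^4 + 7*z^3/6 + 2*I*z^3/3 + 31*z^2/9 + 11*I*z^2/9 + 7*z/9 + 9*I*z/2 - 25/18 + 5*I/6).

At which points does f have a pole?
{-1/2 + 2*I, -1/3 - I, -1/3 - 2*I/3, -I}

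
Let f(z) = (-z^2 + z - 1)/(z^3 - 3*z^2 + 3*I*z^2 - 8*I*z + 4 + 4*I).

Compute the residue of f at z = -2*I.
Write f(z) = P(z)/Q(z) with P(z) = -z^2 + z - 1 and Q(z) = z^3 - 3*z^2 + 3*I*z^2 - 8*I*z + 4 + 4*I.
The denominator factors as Q(z) = (z - 1 + I)*(z + 2*I)*(z - 2), so z = -2*I is a simple zero of Q and P is analytic there; z = -2*I is therefore a simple pole and
  Res(f, z₀) = P(z₀)/Q'(z₀).

Q'(z) = 3*z^2 - 6*z + 6*I*z - 8*I, so Q'(-2*I) = 4*I.
P(-2*I) = 3 - 2*I.

Res(f, -2*I) = (3 - 2*I)/(4*I) = -1/2 - 3*I/4

Final answer: -1/2 - 3*I/4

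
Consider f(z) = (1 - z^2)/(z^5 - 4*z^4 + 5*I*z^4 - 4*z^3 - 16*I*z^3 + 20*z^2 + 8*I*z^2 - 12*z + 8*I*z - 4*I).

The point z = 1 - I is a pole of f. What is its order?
4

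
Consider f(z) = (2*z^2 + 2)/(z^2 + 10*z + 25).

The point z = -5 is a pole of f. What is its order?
Factor the denominator:
  z^2 + 10*z + 25 = (z + 5)^2

The numerator P(z) = 2*z^2 + 2 has P(-5) = 52 ≠ 0, so no factor of (z + 5) cancels.
Near z = -5 we can therefore write f(z) = g(z)/(z + 5)^2 with g analytic at -5 and g(-5) ≠ 0 (g is just the numerator).

Hence z = -5 is a pole of order 2.

Final answer: 2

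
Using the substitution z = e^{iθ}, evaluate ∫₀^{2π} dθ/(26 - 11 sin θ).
2*sqrt(555)*pi/555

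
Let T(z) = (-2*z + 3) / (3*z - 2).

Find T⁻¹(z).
Set w = T(z) = (-2*z + 3) / (3*z - 2) and solve for z:
  w*(3*z - 2) = -2*z + 3
  -2*w + z*(3*w + 2) - 3 = 0
  z*(3*w + 2) = 2*w + 3
  z = (-2*w - 3)/(-3*w - 2)
Renaming the variable, T⁻¹(z) = (-2*z - 3)/(-3*z - 2) = (2*z + 3)/(3*z + 2).
(Check: ad - bc = -5 ≠ 0, so T is invertible.)

Final answer: (2*z + 3)/(3*z + 2)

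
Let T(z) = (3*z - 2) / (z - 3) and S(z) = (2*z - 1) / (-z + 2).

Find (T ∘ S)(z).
(T ∘ S)(z) = T(S(z)) = ((3)*S(z) + (-2))/((1)*S(z) + (-3)). Multiply numerator and denominator by -z + 2:
  numerator:   (3)*(2*z - 1) + (-2)*(-z + 2) = 8*z - 7
  denominator: (1)*(2*z - 1) + (-3)*(-z + 2) = 5*z - 7
(T ∘ S)(z) = (8*z - 7)/(5*z - 7)

Final answer: (8*z - 7)/(5*z - 7)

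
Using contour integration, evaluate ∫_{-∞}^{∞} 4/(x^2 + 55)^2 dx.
Let f(z) = 4/(z^2 + 55)^2. The denominator has no real zeros and deg Q - deg P = 4 ≥ 2, so the integral of f over the upper semicircle |z| = R tends to 0 as R → ∞. Closing the contour in the upper half-plane,
  ∫_{-∞}^{∞} f(x) dx = 2πi · Σ Res(f, z_k)  over the poles with Im z_k > 0.

Zeros of the denominator: z^2 + 55 = 0 gives z = ±sqrt(55)*I.
Upper half-plane: z = sqrt(55)*I (a pole of order 2).

Write f(z) = g(z)/(z - sqrt(55)*I)^2 with g(z) = 4/(z + sqrt(55)*I)^2. For a double pole, Res(f, z₀) = g'(z₀):
  g'(z) = -8/(z + sqrt(55)*I)^3
  Res(f, sqrt(55)*I) = g'(sqrt(55)*I) = -sqrt(55)*I/3025

∫_{-∞}^{∞} f(x) dx = 2πi · (-sqrt(55)*I/3025) = 2*sqrt(55)*pi/3025

Final answer: 2*sqrt(55)*pi/3025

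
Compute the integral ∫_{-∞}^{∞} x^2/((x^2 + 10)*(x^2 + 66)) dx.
Let f(z) = z^2/((z^2 + 10)*(z^2 + 66)). The denominator has no real zeros and deg Q - deg P = 2 ≥ 2, so the integral of f over the upper semicircle |z| = R tends to 0 as R → ∞. Closing the contour in the upper half-plane,
  ∫_{-∞}^{∞} f(x) dx = 2πi · Σ Res(f, z_k)  over the poles with Im z_k > 0.

Zeros of the denominator: z^2 + 66 = 0 gives z = ±sqrt(66)*I; z^2 + 10 = 0 gives z = ±sqrt(10)*I.
Upper half-plane: z = sqrt(10)*I, z = sqrt(66)*I (simple).

Each pole is a simple zero of Q(z) = z^4 + 76*z^2 + 660, so Res(f, z₀) = P(z₀)/Q'(z₀) with P(z) = z^2, Q'(z) = 4*z^3 + 152*z:
  Res(f, sqrt(10)*I) = (-10)/(112*sqrt(10)*I) = sqrt(10)*I/112
  Res(f, sqrt(66)*I) = (-66)/(-112*sqrt(66)*I) = -sqrt(66)*I/112

Sum of residues: I*(-sqrt(66) + sqrt(10))/112
∫_{-∞}^{∞} f(x) dx = 2πi · (I*(-sqrt(66) + sqrt(10))/112) = pi*(-sqrt(10) + sqrt(66))/56

Final answer: pi*(-sqrt(10) + sqrt(66))/56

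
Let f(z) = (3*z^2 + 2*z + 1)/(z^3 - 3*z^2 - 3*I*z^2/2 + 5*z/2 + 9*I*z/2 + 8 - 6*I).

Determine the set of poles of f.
The singularities of f are the zeros of the denominator. Factoring,
  z^3 - 3*z^2 - 3*I*z^2/2 + 5*z/2 + 9*I*z/2 + 8 - 6*I = (z - 2 - 2*I)*(z + 1 - I)*(z - 2 + 3*I/2)
so the candidates are z = 2 + 2*I, z = -1 + I, z = 2 - 3*I/2.

Check the numerator P(z) = 3*z^2 + 2*z + 1 at each one:
  P(2 + 2*I) = 5 + 28*I ≠ 0, so z = 2 + 2*I is a (simple) pole.
  P(-1 + I) = -1 - 4*I ≠ 0, so z = -1 + I is a (simple) pole.
  P(2 - 3*I/2) = 41/4 - 21*I ≠ 0, so z = 2 - 3*I/2 is a (simple) pole.

Poles of f: {-1 + I, 2 - 3*I/2, 2 + 2*I}

Final answer: {-1 + I, 2 - 3*I/2, 2 + 2*I}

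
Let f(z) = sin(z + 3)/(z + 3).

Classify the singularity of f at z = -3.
removable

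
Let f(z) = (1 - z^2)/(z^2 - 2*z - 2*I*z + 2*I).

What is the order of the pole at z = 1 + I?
2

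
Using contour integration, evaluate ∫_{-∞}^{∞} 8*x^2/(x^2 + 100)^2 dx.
Let f(z) = 8*z^2/(z^2 + 100)^2. The denominator has no real zeros and deg Q - deg P = 2 ≥ 2, so the integral of f over the upper semicircle |z| = R tends to 0 as R → ∞. Closing the contour in the upper half-plane,
  ∫_{-∞}^{∞} f(x) dx = 2πi · Σ Res(f, z_k)  over the poles with Im z_k > 0.

Zeros of the denominator: z^2 + 100 = 0 gives z = ±10*I.
Upper half-plane: z = 10*I (a pole of order 2).

Write f(z) = g(z)/(z - 10*I)^2 with g(z) = 8*z^2/(z + 10*I)^2. For a double pole, Res(f, z₀) = g'(z₀):
  g'(z) = 160*I*z/(z + 10*I)^3
  Res(f, 10*I) = g'(10*I) = -I/5

∫_{-∞}^{∞} f(x) dx = 2πi · (-I/5) = 2*pi/5

Final answer: 2*pi/5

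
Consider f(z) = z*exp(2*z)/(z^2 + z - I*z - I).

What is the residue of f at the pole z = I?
Write f(z) = P(z)/Q(z) with P(z) = z*exp(2*z) and Q(z) = z^2 + z - I*z - I.
The denominator factors as Q(z) = (z + 1)*(z - I), so z = I is a simple zero of Q and P is analytic there; z = I is therefore a simple pole and
  Res(f, z₀) = P(z₀)/Q'(z₀).

Q'(z) = 2*z + 1 - I, so Q'(I) = 1 + I.
P(I) = I*exp(2*I).

Res(f, I) = (I*exp(2*I))/(1 + I) = (1/2 + I/2)*exp(2*I)

Final answer: (1/2 + I/2)*exp(2*I)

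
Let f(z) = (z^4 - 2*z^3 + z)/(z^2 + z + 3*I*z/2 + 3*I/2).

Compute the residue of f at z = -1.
Write f(z) = P(z)/Q(z) with P(z) = z^4 - 2*z^3 + z and Q(z) = z^2 + z + 3*I*z/2 + 3*I/2.
The denominator factors as Q(z) = (z + 3*I/2)*(z + 1), so z = -1 is a simple zero of Q and P is analytic there; z = -1 is therefore a simple pole and
  Res(f, z₀) = P(z₀)/Q'(z₀).

Q'(z) = 2*z + 1 + 3*I/2, so Q'(-1) = -1 + 3*I/2.
P(-1) = 2.

Res(f, -1) = (2)/(-1 + 3*I/2) = -8/13 - 12*I/13

Final answer: -8/13 - 12*I/13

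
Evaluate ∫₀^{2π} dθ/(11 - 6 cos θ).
Call the integral J. The integrand is 2π-periodic and we integrate over a full period, so shifting θ does not change the value (θ → θ + π flips the sign of the trig term). Hence
  J = ∫₀^{2π} dθ/(11 + 6 cos θ).
Put z = e^{iθ}: then cos θ = (z + 1/z)/2, dθ = dz/(iz), and z runs once counterclockwise around |z| = 1:
  J = ∮_{|z|=1} 1/(11 + 6*(z + 1/z)/2) · dz/(iz) = (2/i) ∮_{|z|=1} dz/(6*z^2 + 22*z + 6).
The roots of 6*z^2 + 22*z + 6 are z = (-11 ± sqrt(11^2 - 6^2))/6, with sqrt(85) = sqrt(85); their product is 1, so only z₊ = -11/6 + sqrt(85)/6 lies inside the unit circle (z₋ = -11/6 - sqrt(85)/6 lies outside).
z₊ is a simple zero of q(z) = 6*z^2 + 22*z + 6, so Res(1/q, z₊) = 1/q'(z₊) with q'(z) = 12*z + 22; and q'(z₊) = 6*(z₊ - z₋) = 2*sqrt(85).
Therefore J = (2/i) · 2πi · 1/(2*sqrt(85)) = 2*pi/(sqrt(85)) = 2*sqrt(85)*pi/85

Final answer: 2*sqrt(85)*pi/85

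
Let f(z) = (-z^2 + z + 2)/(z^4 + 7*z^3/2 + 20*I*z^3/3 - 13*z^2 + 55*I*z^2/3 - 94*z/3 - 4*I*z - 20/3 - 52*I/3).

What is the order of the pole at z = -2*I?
2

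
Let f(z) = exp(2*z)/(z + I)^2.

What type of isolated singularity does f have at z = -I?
pole of order 2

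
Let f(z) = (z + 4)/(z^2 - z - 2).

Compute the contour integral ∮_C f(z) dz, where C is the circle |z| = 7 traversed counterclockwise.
By the residue theorem, ∮_C f(z) dz = 2πi · (sum of the residues of f at the poles inside |z| = 7).

The denominator factors as (z + 1)*(z - 2), so the singularities of f are simple poles at z = -1, z = 2.
  |-1|² = 1 < 49 = 7², so this pole is inside the contour.
  |2|² = 4 < 49 = 7², so this pole is inside the contour.

With P(z) = z + 4 and Q(z) = z^2 - z - 2, each pole is simple, so Res(f, z₀) = P(z₀)/Q'(z₀) with Q'(z) = 2*z - 1.
  Res(f, -1) = P(-1)/Q'(-1) = (3)/(-3) = -1
  Res(f, 2) = P(2)/Q'(2) = (6)/(3) = 2

Sum of residues inside C: 1
∮_C f(z) dz = 2πi · (1) = 2*I*pi

Final answer: 2*I*pi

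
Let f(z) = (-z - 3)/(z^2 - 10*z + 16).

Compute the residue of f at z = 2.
5/6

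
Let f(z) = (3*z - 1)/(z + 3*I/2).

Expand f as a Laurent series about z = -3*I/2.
Put w = z - (-3*I/2), i.e. z = w - 3*I/2. The denominator is w, so it suffices to rewrite the numerator in powers of w.

P(z) = 3*z - 1
P(w - 3*I/2) = -1 - 9*I/2 + 3*w

Dividing each term by w:
  f = (-1 - 9*I/2)/w + 3

Substituting back w = z + 3*I/2:
  f(z) = (-1 - 9*I/2)/(z + 3*I/2) + 3

The series is finite because the numerator is a polynomial; the negative powers form the principal part, and the coefficient of 1/(z + 3*I/2) gives Res(f, -3*I/2) = -1 - 9*I/2.

Final answer: (-1 - 9*I/2)/(z + 3*I/2) + 3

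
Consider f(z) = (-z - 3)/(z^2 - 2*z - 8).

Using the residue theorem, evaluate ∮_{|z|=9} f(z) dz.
By the residue theorem, ∮_C f(z) dz = 2πi · (sum of the residues of f at the poles inside |z| = 9).

The denominator factors as (z + 2)*(z - 4), so the singularities of f are simple poles at z = -2, z = 4.
  |-2|² = 4 < 81 = 9², so this pole is inside the contour.
  |4|² = 16 < 81 = 9², so this pole is inside the contour.

With P(z) = -z - 3 and Q(z) = z^2 - 2*z - 8, each pole is simple, so Res(f, z₀) = P(z₀)/Q'(z₀) with Q'(z) = 2*z - 2.
  Res(f, -2) = P(-2)/Q'(-2) = (-1)/(-6) = 1/6
  Res(f, 4) = P(4)/Q'(4) = (-7)/(6) = -7/6

Sum of residues inside C: -1
∮_C f(z) dz = 2πi · (-1) = -2*I*pi

Final answer: -2*I*pi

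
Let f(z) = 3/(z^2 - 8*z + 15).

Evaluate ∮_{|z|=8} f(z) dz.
By the residue theorem, ∮_C f(z) dz = 2πi · (sum of the residues of f at the poles inside |z| = 8).

The denominator factors as (z - 3)*(z - 5), so the singularities of f are simple poles at z = 3, z = 5.
  |3|² = 9 < 64 = 8², so this pole is inside the contour.
  |5|² = 25 < 64 = 8², so this pole is inside the contour.

With P(z) = 3 and Q(z) = z^2 - 8*z + 15, each pole is simple, so Res(f, z₀) = P(z₀)/Q'(z₀) with Q'(z) = 2*z - 8.
  Res(f, 3) = P(3)/Q'(3) = (3)/(-2) = -3/2
  Res(f, 5) = P(5)/Q'(5) = (3)/(2) = 3/2

Sum of residues inside C: 0
∮_C f(z) dz = 2πi · (0) = 0

Final answer: 0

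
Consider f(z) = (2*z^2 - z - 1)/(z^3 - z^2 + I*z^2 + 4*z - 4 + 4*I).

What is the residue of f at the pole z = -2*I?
Write f(z) = P(z)/Q(z) with P(z) = 2*z^2 - z - 1 and Q(z) = z^3 - z^2 + I*z^2 + 4*z - 4 + 4*I.
The denominator factors as Q(z) = (z - 1 + I)*(z - 2*I)*(z + 2*I), so z = -2*I is a simple zero of Q and P is analytic there; z = -2*I is therefore a simple pole and
  Res(f, z₀) = P(z₀)/Q'(z₀).

Q'(z) = 3*z^2 - 2*z + 2*I*z + 4, so Q'(-2*I) = -4 + 4*I.
P(-2*I) = -9 + 2*I.

Res(f, -2*I) = (-9 + 2*I)/(-4 + 4*I) = 11/8 + 7*I/8

Final answer: 11/8 + 7*I/8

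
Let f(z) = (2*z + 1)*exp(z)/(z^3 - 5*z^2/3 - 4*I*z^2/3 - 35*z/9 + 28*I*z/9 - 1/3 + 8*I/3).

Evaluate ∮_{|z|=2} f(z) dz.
pi*(87/130 - 189*I/130)*exp(-2/3 + I) + pi*(-39/122 + 63*I/122)*exp(-2/3 + I/3)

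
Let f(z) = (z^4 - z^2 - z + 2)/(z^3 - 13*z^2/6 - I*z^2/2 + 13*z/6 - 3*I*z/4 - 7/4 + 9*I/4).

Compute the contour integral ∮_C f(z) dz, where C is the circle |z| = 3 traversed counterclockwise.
By the residue theorem, ∮_C f(z) dz = 2πi · (sum of the residues of f at the poles inside |z| = 3).

The denominator factors as (z - 1 - 3*I/2)*(z + 1/3 + I)*(z - 3/2), so the singularities of f are simple poles at z = 1 + 3*I/2, z = -1/3 - I, z = 3/2.
  |1 + 3*I/2|² = 13/4 < 9 = 3², so this pole is inside the contour.
  |-1/3 - I|² = 10/9 < 9 = 3², so this pole is inside the contour.
  |3/2|² = 9/4 < 9 = 3², so this pole is inside the contour.

With P(z) = z^4 - z^2 - z + 2 and Q(z) = z^3 - 13*z^2/6 - I*z^2/2 + 13*z/6 - 3*I*z/4 - 7/4 + 9*I/4, each pole is simple, so Res(f, z₀) = P(z₀)/Q'(z₀) with Q'(z) = 3*z^2 - 13*z/3 - I*z + 13/6 - 3*I/4.
  Res(f, 1 + 3*I/2) = P(1 + 3*I/2)/Q'(1 + 3*I/2) = (-83/16 - 12*I)/(-53/12 + 3*I/4) = 8013/11560 + 32769*I/11560
  Res(f, -1/3 - I) = P(-1/3 - I)/Q'(-1/3 - I) = (289/81 - 23*I/27)/(-1/18 + 71*I/12) = -61100/408357 - 81892*I/136119
  Res(f, 3/2) = P(3/2)/Q'(3/2) = (53/16)/(29/12 - 9*I/4) = 4611/6280 + 4293*I/6280

Sum of residues inside C: 23/18 + 35*I/12
∮_C f(z) dz = 2πi · (23/18 + 35*I/12) = pi*(-35/6 + 23*I/9)

Final answer: pi*(-35/6 + 23*I/9)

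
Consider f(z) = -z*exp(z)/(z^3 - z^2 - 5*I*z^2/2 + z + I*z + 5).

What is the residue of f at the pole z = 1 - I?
Write f(z) = P(z)/Q(z) with P(z) = -z*exp(z) and Q(z) = z^3 - z^2 - 5*I*z^2/2 + z + I*z + 5.
The denominator factors as Q(z) = (z + 1 - I/2)*(z - 1 - 3*I)*(z - 1 + I), so z = 1 - I is a simple zero of Q and P is analytic there; z = 1 - I is therefore a simple pole and
  Res(f, z₀) = P(z₀)/Q'(z₀).

Q'(z) = 3*z^2 - 2*z - 5*I*z + 1 + I, so Q'(1 - I) = -6 - 8*I.
P(1 - I) = (-1 + I)*exp(1 - I).

Res(f, 1 - I) = ((-1 + I)*exp(1 - I))/(-6 - 8*I) = (-1/50 - 7*I/50)*exp(1 - I)

Final answer: (-1/50 - 7*I/50)*exp(1 - I)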